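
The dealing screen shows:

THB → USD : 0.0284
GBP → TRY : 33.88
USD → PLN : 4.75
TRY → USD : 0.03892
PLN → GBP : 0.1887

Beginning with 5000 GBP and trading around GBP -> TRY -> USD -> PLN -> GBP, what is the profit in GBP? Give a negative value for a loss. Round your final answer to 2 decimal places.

909.51

5000 GBP × 33.88 = 169400 TRY
169400 TRY × 0.03892 = 6593.048 USD
6593.048 USD × 4.75 = 31316.978 PLN
31316.978 PLN × 0.1887 = 5909.5137486 GBP
Net change: 5909.5137486 − 5000 = 909.5137486 GBP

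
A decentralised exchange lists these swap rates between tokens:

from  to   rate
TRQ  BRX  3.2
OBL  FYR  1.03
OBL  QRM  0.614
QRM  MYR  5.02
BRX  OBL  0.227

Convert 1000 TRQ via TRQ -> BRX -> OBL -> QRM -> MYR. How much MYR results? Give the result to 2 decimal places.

1000 TRQ × 3.2 = 3200 BRX
3200 BRX × 0.227 = 726.4 OBL
726.4 OBL × 0.614 = 446.0096 QRM
446.0096 QRM × 5.02 = 2238.968192 MYR

2238.97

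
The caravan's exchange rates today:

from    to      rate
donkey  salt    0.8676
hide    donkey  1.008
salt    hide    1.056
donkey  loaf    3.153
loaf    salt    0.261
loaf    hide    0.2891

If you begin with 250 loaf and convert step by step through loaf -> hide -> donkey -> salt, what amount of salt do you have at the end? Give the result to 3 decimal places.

63.207

250 loaf × 0.2891 = 72.275 hide
72.275 hide × 1.008 = 72.8532 donkey
72.8532 donkey × 0.8676 = 63.20743632 salt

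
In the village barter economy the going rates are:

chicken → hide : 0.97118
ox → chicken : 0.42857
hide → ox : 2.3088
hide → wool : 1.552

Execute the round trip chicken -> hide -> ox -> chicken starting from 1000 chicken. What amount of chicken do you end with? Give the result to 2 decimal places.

960.97

1000 chicken × 0.97118 = 971.18 hide
971.18 hide × 2.3088 = 2242.260384 ox
2242.260384 ox × 0.42857 = 960.96553277088 chicken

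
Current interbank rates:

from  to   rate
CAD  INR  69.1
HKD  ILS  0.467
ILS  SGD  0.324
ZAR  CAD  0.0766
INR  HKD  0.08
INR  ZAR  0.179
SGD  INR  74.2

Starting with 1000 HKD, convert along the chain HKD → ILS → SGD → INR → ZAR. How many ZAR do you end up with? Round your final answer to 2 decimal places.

2009.64

1000 HKD × 0.467 = 467 ILS
467 ILS × 0.324 = 151.308 SGD
151.308 SGD × 74.2 = 11227.0536 INR
11227.0536 INR × 0.179 = 2009.6425944 ZAR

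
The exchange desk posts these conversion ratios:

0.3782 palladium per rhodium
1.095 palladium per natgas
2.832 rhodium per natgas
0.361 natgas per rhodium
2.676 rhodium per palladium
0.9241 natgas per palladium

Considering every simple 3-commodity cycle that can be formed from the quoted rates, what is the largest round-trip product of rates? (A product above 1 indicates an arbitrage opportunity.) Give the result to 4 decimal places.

1.0578

palladium→rhodium→natgas→palladium: 2.676 × 0.361 × 1.095 = 1.05781
palladium→natgas→rhodium→palladium: 0.9241 × 2.832 × 0.3782 = 0.98977
Maximum is palladium→rhodium→natgas→palladium at 1.0578; arbitrage exists.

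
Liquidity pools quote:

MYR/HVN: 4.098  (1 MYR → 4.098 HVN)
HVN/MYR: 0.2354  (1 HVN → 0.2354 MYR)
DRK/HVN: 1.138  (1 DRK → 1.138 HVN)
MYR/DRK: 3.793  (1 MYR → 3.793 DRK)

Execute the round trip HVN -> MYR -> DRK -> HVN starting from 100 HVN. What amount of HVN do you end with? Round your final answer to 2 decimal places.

101.61

100 HVN × 0.2354 = 23.54 MYR
23.54 MYR × 3.793 = 89.28722 DRK
89.28722 DRK × 1.138 = 101.60885636 HVN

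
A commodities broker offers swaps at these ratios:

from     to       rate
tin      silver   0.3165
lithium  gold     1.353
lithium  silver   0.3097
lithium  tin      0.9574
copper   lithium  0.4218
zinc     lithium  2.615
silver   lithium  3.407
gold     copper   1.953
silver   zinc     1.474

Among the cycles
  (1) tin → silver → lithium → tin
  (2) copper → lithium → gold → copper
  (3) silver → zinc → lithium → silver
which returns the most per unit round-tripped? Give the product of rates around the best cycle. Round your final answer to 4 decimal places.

(1) 0.3165 × 3.407 × 0.9574 = 1.03238
(2) 0.4218 × 1.353 × 1.953 = 1.11457
(3) 1.474 × 2.615 × 0.3097 = 1.19374
Highest is cycle (3) at 1.1937 (>1, arbitrage).

1.1937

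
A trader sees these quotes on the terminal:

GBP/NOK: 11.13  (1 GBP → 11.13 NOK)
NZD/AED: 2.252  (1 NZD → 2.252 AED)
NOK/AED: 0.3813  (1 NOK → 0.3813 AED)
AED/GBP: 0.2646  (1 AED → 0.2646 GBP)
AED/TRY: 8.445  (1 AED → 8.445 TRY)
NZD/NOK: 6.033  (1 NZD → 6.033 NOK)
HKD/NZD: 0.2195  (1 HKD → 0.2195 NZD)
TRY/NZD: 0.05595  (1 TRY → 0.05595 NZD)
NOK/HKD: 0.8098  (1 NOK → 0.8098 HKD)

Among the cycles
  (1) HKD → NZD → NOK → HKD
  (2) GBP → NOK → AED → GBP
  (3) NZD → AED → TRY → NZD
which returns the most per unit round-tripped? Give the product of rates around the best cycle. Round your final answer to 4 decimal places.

1.1229

(1) 0.2195 × 6.033 × 0.8098 = 1.07237
(2) 11.13 × 0.3813 × 0.2646 = 1.12293
(3) 2.252 × 8.445 × 0.05595 = 1.06406
Highest is cycle (2) at 1.1229 (>1, arbitrage).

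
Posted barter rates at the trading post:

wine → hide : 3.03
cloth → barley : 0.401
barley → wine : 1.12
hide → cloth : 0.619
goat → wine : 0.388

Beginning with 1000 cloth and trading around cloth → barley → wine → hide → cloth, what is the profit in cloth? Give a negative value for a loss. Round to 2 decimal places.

-157.64

1000 cloth × 0.401 = 401 barley
401 barley × 1.12 = 449.12 wine
449.12 wine × 3.03 = 1360.8336 hide
1360.8336 hide × 0.619 = 842.3559984 cloth
Net change: 842.3559984 − 1000 = -157.6440016 cloth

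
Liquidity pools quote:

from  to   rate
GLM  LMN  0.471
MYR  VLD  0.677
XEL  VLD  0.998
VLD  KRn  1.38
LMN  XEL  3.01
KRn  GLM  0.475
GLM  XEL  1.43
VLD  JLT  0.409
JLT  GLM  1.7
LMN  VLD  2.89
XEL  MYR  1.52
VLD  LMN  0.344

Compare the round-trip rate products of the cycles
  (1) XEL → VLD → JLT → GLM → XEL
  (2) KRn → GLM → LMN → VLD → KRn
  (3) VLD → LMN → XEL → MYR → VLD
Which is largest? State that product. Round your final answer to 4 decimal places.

1.0655

(1) 0.998 × 0.409 × 1.7 × 1.43 = 0.99229
(2) 0.475 × 0.471 × 2.89 × 1.38 = 0.89226
(3) 0.344 × 3.01 × 1.52 × 0.677 = 1.06551
Highest is cycle (3) at 1.0655 (>1, arbitrage).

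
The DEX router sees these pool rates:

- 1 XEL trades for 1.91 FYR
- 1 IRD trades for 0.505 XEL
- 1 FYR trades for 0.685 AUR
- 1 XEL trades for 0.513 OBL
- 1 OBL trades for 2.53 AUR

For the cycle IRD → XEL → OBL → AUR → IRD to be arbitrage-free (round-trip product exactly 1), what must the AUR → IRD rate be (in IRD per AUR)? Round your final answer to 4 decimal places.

1.5257

Known legs of the cycle: 0.505 × 0.513 × 2.53 = 0.65543445
For no arbitrage the full-cycle product must be 1, so the missing rate is 1 / 0.65543445 ≈ 1.525706.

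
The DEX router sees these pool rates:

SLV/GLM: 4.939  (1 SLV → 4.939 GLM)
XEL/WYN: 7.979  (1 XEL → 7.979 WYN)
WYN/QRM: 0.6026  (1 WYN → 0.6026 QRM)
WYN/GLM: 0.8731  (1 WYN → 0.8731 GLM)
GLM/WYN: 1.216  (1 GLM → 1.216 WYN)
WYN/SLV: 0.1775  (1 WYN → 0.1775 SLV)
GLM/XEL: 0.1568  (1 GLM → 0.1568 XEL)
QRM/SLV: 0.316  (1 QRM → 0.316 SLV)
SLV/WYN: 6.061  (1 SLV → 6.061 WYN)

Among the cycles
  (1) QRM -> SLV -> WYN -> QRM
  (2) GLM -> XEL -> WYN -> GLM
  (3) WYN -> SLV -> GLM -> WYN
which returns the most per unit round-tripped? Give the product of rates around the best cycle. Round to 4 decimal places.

1.1541

(1) 0.316 × 6.061 × 0.6026 = 1.15415
(2) 0.1568 × 7.979 × 0.8731 = 1.09234
(3) 0.1775 × 4.939 × 1.216 = 1.06603
Highest is cycle (1) at 1.1541 (>1, arbitrage).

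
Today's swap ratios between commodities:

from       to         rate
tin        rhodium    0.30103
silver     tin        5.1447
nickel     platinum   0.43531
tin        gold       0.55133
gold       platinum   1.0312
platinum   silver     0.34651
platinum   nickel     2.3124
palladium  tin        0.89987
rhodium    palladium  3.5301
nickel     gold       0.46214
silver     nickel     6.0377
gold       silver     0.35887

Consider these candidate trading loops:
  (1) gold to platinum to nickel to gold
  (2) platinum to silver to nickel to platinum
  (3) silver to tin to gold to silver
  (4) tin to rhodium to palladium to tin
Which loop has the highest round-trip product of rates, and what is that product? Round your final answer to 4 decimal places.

1.1020

(1) 1.0312 × 2.3124 × 0.46214 = 1.10199
(2) 0.34651 × 6.0377 × 0.43531 = 0.91072
(3) 5.1447 × 0.55133 × 0.35887 = 1.01791
(4) 0.30103 × 3.5301 × 0.89987 = 0.95626
Highest is cycle (1) at 1.1020 (>1, arbitrage).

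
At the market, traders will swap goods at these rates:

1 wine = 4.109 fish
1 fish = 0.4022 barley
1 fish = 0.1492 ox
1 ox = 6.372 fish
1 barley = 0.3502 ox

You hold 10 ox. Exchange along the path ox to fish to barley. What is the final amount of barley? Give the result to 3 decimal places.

25.628

10 ox × 6.372 = 63.72 fish
63.72 fish × 0.4022 = 25.628184 barley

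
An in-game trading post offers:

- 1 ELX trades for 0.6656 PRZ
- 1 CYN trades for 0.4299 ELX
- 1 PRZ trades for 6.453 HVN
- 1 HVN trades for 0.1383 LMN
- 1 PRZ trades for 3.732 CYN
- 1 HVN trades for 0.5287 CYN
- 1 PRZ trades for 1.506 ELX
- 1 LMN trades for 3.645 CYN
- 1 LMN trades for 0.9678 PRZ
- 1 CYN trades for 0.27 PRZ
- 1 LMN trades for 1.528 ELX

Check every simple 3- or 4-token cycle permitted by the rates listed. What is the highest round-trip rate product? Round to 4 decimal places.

PRZ→CYN→ELX→PRZ: 3.732 × 0.4299 × 0.6656 = 1.06788
PRZ→HVN→CYN→ELX→PRZ: 6.453 × 0.5287 × 0.4299 × 0.6656 = 0.97623
PRZ→HVN→CYN→PRZ: 6.453 × 0.5287 × 0.27 = 0.92116
PRZ→HVN→LMN→ELX→PRZ: 6.453 × 0.1383 × 1.528 × 0.6656 = 0.90765
PRZ→HVN→LMN→CYN→PRZ: 6.453 × 0.1383 × 3.645 × 0.27 = 0.87830
PRZ→HVN→LMN→PRZ: 6.453 × 0.1383 × 0.9678 = 0.86371
Maximum is PRZ→CYN→ELX→PRZ at 1.0679; arbitrage exists.

1.0679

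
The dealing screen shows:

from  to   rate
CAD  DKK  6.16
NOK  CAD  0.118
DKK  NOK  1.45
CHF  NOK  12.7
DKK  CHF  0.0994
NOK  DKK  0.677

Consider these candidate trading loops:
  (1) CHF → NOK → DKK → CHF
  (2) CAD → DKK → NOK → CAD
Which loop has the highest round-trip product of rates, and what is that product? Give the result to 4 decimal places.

1.0540

(1) 12.7 × 0.677 × 0.0994 = 0.85463
(2) 6.16 × 1.45 × 0.118 = 1.05398
Highest is cycle (2) at 1.0540 (>1, arbitrage).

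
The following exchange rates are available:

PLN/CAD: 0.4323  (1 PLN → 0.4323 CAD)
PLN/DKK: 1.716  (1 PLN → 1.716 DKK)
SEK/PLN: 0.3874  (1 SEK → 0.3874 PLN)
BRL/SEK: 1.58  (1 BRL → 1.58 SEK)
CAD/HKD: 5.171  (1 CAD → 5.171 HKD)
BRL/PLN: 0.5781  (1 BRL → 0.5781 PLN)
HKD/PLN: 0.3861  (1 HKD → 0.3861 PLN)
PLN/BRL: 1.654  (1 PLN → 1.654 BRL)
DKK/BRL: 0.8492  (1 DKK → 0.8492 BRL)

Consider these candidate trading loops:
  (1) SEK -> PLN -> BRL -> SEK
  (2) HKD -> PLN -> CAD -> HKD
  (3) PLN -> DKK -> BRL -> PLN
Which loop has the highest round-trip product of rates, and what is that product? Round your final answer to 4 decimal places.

1.0124

(1) 0.3874 × 1.654 × 1.58 = 1.01240
(2) 0.3861 × 0.4323 × 5.171 = 0.86310
(3) 1.716 × 0.8492 × 0.5781 = 0.84242
Highest is cycle (1) at 1.0124 (>1, arbitrage).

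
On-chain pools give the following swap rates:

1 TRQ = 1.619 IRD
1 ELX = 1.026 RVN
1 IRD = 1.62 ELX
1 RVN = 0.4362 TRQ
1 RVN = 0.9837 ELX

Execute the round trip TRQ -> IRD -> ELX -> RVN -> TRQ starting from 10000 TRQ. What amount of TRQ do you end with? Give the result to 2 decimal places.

10000 TRQ × 1.619 = 16190 IRD
16190 IRD × 1.62 = 26227.8 ELX
26227.8 ELX × 1.026 = 26909.7228 RVN
26909.7228 RVN × 0.4362 = 11738.02108536 TRQ

11738.02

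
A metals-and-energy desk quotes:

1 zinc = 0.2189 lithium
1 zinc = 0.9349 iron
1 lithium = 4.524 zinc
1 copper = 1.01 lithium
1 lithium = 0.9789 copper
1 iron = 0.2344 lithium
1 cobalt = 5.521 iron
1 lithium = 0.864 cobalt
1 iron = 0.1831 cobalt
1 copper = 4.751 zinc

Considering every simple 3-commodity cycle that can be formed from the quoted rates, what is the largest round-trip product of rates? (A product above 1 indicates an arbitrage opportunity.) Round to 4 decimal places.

1.1181

iron→lithium→cobalt→iron: 0.2344 × 0.864 × 5.521 = 1.11812
zinc→lithium→copper→zinc: 0.2189 × 0.9789 × 4.751 = 1.01805
zinc→iron→lithium→zinc: 0.9349 × 0.2344 × 4.524 = 0.99139
Maximum is iron→lithium→cobalt→iron at 1.1181; arbitrage exists.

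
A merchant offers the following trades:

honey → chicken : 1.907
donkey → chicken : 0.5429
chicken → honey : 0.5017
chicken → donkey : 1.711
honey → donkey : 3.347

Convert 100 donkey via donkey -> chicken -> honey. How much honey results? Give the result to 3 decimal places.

100 donkey × 0.5429 = 54.29 chicken
54.29 chicken × 0.5017 = 27.237293 honey

27.237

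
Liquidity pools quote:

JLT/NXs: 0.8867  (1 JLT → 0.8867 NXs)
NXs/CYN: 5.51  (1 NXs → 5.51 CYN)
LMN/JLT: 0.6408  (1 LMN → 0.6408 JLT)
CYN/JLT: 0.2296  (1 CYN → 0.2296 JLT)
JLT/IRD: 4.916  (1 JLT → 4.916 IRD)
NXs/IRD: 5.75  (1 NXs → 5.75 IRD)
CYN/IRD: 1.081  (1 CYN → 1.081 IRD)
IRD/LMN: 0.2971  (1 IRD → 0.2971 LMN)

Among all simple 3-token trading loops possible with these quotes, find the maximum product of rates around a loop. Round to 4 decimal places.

1.1218

NXs→CYN→JLT→NXs: 5.51 × 0.2296 × 0.8867 = 1.12176
LMN→JLT→IRD→LMN: 0.6408 × 4.916 × 0.2971 = 0.93592
Maximum is NXs→CYN→JLT→NXs at 1.1218; arbitrage exists.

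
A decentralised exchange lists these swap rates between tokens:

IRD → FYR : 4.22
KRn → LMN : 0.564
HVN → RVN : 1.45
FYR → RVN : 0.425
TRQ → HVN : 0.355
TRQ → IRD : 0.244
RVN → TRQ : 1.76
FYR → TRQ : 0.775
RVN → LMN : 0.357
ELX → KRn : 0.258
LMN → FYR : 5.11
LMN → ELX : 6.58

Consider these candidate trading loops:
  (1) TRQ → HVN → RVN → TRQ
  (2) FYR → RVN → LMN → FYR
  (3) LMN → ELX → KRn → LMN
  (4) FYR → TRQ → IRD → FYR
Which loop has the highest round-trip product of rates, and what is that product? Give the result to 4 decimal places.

0.9575

(1) 0.355 × 1.45 × 1.76 = 0.90596
(2) 0.425 × 0.357 × 5.11 = 0.77531
(3) 6.58 × 0.258 × 0.564 = 0.95747
(4) 0.775 × 0.244 × 4.22 = 0.79800
Highest is cycle (3) at 0.9575 (≤1, no arbitrage).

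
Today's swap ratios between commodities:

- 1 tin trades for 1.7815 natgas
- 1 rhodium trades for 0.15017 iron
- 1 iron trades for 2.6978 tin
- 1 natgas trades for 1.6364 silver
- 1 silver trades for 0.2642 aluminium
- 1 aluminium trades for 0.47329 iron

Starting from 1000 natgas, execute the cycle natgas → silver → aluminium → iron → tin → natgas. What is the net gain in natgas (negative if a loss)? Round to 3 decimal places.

1000 natgas × 1.6364 = 1636.4 silver
1636.4 silver × 0.2642 = 432.33688 aluminium
432.33688 aluminium × 0.47329 = 204.6207219352 iron
204.6207219352 iron × 2.6978 = 552.02578363678256 tin
552.02578363678256 tin × 1.7815 = 983.43393354892813064 natgas
Net change: 983.43393354892813064 − 1000 = -16.56606645107186936 natgas

-16.566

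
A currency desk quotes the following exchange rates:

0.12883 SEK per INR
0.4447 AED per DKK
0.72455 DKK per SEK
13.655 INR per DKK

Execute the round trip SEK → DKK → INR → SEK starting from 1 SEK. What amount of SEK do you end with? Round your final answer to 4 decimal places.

1.2746

1 SEK × 0.72455 = 0.72455 DKK
0.72455 DKK × 13.655 = 9.89373025 INR
9.89373025 INR × 0.12883 = 1.2746092681075 SEK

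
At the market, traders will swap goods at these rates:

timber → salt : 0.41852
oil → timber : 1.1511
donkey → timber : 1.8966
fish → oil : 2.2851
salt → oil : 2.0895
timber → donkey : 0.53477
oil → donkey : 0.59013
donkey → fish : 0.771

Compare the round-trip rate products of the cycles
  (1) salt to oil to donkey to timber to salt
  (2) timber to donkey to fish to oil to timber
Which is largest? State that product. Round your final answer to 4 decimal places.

1.0845

(1) 2.0895 × 0.59013 × 1.8966 × 0.41852 = 0.97877
(2) 0.53477 × 0.771 × 2.2851 × 1.1511 = 1.08453
Highest is cycle (2) at 1.0845 (>1, arbitrage).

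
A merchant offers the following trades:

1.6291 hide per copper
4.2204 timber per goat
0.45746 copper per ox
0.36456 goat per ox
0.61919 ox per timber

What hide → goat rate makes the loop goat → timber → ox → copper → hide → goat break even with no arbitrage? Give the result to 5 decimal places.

Known legs of the cycle: 4.2204 × 0.61919 × 0.45746 × 1.6291 = 1.947504265267782936
For no arbitrage the full-cycle product must be 1, so the missing rate is 1 / 1.947504265267782936 ≈ 0.5134777.

0.51348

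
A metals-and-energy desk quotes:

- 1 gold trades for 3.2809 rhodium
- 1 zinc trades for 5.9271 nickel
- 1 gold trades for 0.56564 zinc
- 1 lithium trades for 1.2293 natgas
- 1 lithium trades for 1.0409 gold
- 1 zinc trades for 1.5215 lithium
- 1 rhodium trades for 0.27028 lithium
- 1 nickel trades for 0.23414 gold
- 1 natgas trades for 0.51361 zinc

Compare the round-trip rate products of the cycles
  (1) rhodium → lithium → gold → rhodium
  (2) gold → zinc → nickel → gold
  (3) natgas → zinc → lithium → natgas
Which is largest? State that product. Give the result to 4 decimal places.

(1) 0.27028 × 1.0409 × 3.2809 = 0.92303
(2) 0.56564 × 5.9271 × 0.23414 = 0.78498
(3) 0.51361 × 1.5215 × 1.2293 = 0.96065
Highest is cycle (3) at 0.9606 (≤1, no arbitrage).

0.9606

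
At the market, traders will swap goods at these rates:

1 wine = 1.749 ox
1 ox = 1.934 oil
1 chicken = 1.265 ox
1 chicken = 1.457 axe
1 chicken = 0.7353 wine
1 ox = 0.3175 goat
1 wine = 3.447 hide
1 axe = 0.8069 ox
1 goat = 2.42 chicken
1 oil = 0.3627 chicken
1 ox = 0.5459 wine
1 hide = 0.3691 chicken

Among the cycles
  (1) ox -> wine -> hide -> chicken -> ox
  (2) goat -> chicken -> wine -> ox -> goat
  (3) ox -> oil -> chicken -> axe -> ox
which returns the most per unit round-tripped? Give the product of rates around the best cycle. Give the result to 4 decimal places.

(1) 0.5459 × 3.447 × 0.3691 × 1.265 = 0.87860
(2) 2.42 × 0.7353 × 1.749 × 0.3175 = 0.98813
(3) 1.934 × 0.3627 × 1.457 × 0.8069 = 0.82468
Highest is cycle (2) at 0.9881 (≤1, no arbitrage).

0.9881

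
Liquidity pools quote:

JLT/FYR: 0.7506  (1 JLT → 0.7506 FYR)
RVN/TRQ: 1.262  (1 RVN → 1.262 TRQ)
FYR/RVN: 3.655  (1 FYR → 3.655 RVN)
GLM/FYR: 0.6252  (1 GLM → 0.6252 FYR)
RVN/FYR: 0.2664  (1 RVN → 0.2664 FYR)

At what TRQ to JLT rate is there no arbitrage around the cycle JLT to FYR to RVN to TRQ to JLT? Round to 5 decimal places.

Known legs of the cycle: 0.7506 × 3.655 × 1.262 = 3.462225066
For no arbitrage the full-cycle product must be 1, so the missing rate is 1 / 3.462225066 ≈ 0.2888316.

0.28883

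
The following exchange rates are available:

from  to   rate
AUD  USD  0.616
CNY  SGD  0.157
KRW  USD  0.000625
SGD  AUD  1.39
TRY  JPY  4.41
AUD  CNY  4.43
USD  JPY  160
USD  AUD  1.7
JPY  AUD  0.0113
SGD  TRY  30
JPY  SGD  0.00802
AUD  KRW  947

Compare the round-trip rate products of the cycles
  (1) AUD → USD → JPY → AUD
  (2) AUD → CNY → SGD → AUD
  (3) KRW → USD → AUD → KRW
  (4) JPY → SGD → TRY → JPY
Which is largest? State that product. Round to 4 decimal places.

(1) 0.616 × 160 × 0.0113 = 1.11373
(2) 4.43 × 0.157 × 1.39 = 0.96676
(3) 0.000625 × 1.7 × 947 = 1.00619
(4) 0.00802 × 30 × 4.41 = 1.06105
Highest is cycle (1) at 1.1137 (>1, arbitrage).

1.1137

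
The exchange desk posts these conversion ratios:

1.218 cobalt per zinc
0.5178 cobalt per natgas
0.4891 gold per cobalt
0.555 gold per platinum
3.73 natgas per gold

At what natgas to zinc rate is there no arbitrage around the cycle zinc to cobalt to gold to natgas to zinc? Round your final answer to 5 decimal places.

Known legs of the cycle: 1.218 × 0.4891 × 3.73 = 2.222049774
For no arbitrage the full-cycle product must be 1, so the missing rate is 1 / 2.222049774 ≈ 0.4500349.

0.45003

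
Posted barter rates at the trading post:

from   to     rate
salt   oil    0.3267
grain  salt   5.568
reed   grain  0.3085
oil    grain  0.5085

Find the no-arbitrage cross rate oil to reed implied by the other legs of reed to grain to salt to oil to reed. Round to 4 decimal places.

Known legs of the cycle: 0.3085 × 5.568 × 0.3267 = 0.5611817376
For no arbitrage the full-cycle product must be 1, so the missing rate is 1 / 0.5611817376 ≈ 1.781954.

1.7820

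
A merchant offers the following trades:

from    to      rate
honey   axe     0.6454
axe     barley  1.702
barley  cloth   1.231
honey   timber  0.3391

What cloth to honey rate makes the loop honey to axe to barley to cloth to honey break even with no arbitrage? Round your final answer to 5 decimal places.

Known legs of the cycle: 0.6454 × 1.702 × 1.231 = 1.3522175548
For no arbitrage the full-cycle product must be 1, so the missing rate is 1 / 1.3522175548 ≈ 0.7395260.

0.73953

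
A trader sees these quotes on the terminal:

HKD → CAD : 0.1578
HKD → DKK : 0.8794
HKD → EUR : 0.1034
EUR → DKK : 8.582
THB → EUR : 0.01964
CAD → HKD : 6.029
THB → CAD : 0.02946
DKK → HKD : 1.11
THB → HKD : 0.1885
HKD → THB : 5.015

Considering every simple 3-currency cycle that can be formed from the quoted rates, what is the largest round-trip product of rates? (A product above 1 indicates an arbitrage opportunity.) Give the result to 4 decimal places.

EUR→DKK→HKD→EUR: 8.582 × 1.11 × 0.1034 = 0.98499
THB→CAD→HKD→THB: 0.02946 × 6.029 × 5.015 = 0.89074
Maximum is EUR→DKK→HKD→EUR at 0.9850; no arbitrage — every cycle loses value.

0.9850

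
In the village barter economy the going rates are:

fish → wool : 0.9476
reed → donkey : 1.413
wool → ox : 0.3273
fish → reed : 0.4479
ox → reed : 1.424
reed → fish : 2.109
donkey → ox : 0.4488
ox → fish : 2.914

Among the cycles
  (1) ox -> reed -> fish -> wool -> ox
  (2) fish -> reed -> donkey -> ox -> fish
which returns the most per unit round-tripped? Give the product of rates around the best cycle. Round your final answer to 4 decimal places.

(1) 1.424 × 2.109 × 0.9476 × 0.3273 = 0.93145
(2) 0.4479 × 1.413 × 0.4488 × 2.914 = 0.82769
Highest is cycle (1) at 0.9314 (≤1, no arbitrage).

0.9314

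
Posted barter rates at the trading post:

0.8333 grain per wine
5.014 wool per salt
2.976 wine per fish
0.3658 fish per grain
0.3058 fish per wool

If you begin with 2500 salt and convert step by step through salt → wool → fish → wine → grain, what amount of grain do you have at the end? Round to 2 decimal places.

9505.96

2500 salt × 5.014 = 12535 wool
12535 wool × 0.3058 = 3833.203 fish
3833.203 fish × 2.976 = 11407.612128 wine
11407.612128 wine × 0.8333 = 9505.9631862624 grain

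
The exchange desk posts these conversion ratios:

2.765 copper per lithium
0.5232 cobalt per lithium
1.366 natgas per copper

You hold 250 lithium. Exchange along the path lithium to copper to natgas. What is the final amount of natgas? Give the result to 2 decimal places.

250 lithium × 2.765 = 691.25 copper
691.25 copper × 1.366 = 944.2475 natgas

944.25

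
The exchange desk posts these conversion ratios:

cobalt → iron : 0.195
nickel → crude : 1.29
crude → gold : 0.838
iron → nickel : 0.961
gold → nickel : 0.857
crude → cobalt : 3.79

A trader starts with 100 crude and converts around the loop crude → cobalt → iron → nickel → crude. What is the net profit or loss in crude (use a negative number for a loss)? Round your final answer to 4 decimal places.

100 crude × 3.79 = 379 cobalt
379 cobalt × 0.195 = 73.905 iron
73.905 iron × 0.961 = 71.022705 nickel
71.022705 nickel × 1.29 = 91.61928945 crude
Net change: 91.61928945 − 100 = -8.38071055 crude

-8.3807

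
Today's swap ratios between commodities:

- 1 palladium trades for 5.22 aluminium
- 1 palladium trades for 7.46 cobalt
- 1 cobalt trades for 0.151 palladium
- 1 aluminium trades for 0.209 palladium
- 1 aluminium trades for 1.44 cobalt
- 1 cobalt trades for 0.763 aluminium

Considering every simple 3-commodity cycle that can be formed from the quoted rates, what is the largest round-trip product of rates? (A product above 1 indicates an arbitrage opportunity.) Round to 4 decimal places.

cobalt→aluminium→palladium→cobalt: 0.763 × 0.209 × 7.46 = 1.18962
cobalt→palladium→aluminium→cobalt: 0.151 × 5.22 × 1.44 = 1.13504
Maximum is cobalt→aluminium→palladium→cobalt at 1.1896; arbitrage exists.

1.1896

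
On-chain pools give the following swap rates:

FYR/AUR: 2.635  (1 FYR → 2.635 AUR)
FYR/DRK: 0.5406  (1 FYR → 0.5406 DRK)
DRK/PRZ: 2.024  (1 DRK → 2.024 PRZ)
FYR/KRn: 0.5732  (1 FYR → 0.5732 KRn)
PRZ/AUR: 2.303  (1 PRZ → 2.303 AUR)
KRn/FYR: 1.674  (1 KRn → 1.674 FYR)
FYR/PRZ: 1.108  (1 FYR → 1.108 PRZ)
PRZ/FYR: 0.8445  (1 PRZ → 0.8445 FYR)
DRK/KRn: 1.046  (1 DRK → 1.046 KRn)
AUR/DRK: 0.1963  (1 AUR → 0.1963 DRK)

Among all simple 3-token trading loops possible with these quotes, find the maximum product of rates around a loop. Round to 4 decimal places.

FYR→DRK→KRn→FYR: 0.5406 × 1.046 × 1.674 = 0.94659
PRZ→FYR→DRK→PRZ: 0.8445 × 0.5406 × 2.024 = 0.92403
AUR→DRK→PRZ→AUR: 0.1963 × 2.024 × 2.303 = 0.91501
Maximum is FYR→DRK→KRn→FYR at 0.9466; no arbitrage — every cycle loses value.

0.9466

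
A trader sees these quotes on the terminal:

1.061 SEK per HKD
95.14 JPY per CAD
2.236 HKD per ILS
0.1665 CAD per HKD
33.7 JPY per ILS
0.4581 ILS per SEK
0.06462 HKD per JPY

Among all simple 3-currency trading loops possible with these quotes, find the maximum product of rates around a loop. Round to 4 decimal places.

1.0868

ILS→HKD→SEK→ILS: 2.236 × 1.061 × 0.4581 = 1.08679
JPY→HKD→CAD→JPY: 0.06462 × 0.1665 × 95.14 = 1.02363
Maximum is ILS→HKD→SEK→ILS at 1.0868; arbitrage exists.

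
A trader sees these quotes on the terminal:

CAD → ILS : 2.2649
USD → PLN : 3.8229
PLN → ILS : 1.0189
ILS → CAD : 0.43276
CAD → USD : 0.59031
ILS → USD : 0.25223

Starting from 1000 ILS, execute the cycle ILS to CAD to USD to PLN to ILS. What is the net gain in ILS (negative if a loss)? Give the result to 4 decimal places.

1000 ILS × 0.43276 = 432.76 CAD
432.76 CAD × 0.59031 = 255.4625556 USD
255.4625556 USD × 3.8229 = 976.60780380324 PLN
976.60780380324 PLN × 1.0189 = 995.065691295121236 ILS
Net change: 995.065691295121236 − 1000 = -4.934308704878764 ILS

-4.9343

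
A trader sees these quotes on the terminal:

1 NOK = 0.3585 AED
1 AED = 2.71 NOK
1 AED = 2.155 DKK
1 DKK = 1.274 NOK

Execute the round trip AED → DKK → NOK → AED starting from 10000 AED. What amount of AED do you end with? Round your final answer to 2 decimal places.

9842.51

10000 AED × 2.155 = 21550 DKK
21550 DKK × 1.274 = 27454.7 NOK
27454.7 NOK × 0.3585 = 9842.50995 AED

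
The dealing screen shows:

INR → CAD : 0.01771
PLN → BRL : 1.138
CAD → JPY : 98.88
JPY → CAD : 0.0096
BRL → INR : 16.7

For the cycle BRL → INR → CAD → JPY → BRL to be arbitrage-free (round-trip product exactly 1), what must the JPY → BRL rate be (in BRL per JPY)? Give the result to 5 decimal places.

Known legs of the cycle: 16.7 × 0.01771 × 98.88 = 29.24445216
For no arbitrage the full-cycle product must be 1, so the missing rate is 1 / 29.24445216 ≈ 0.0341945.

0.03419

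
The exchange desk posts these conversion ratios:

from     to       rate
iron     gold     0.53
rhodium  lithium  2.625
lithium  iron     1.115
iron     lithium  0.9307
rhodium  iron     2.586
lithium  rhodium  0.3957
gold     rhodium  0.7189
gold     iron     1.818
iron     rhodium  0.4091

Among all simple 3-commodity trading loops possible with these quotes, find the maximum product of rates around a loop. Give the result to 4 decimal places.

lithium→iron→rhodium→lithium: 1.115 × 0.4091 × 2.625 = 1.19738
iron→gold→rhodium→iron: 0.53 × 0.7189 × 2.586 = 0.98531
lithium→rhodium→iron→lithium: 0.3957 × 2.586 × 0.9307 = 0.95237
Maximum is lithium→iron→rhodium→lithium at 1.1974; arbitrage exists.

1.1974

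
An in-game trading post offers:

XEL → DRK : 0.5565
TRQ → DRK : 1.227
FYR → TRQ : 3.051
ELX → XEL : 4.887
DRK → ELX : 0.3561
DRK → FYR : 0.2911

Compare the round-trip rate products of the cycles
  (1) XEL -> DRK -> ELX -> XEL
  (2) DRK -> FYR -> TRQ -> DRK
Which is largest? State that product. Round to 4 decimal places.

(1) 0.5565 × 0.3561 × 4.887 = 0.96846
(2) 0.2911 × 3.051 × 1.227 = 1.08976
Highest is cycle (2) at 1.0898 (>1, arbitrage).

1.0898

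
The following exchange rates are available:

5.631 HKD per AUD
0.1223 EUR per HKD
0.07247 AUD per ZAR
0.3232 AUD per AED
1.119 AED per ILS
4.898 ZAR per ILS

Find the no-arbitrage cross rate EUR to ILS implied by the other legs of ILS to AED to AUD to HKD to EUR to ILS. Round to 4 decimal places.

Known legs of the cycle: 1.119 × 0.3232 × 5.631 × 0.1223 = 0.24906541329504
For no arbitrage the full-cycle product must be 1, so the missing rate is 1 / 0.24906541329504 ≈ 4.015009.

4.0150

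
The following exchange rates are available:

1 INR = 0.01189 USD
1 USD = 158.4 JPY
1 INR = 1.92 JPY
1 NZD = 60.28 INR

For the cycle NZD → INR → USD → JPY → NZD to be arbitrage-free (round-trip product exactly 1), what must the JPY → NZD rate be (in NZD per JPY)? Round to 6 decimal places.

Known legs of the cycle: 60.28 × 0.01189 × 158.4 = 113.52990528
For no arbitrage the full-cycle product must be 1, so the missing rate is 1 / 113.52990528 ≈ 0.00880825.

0.008808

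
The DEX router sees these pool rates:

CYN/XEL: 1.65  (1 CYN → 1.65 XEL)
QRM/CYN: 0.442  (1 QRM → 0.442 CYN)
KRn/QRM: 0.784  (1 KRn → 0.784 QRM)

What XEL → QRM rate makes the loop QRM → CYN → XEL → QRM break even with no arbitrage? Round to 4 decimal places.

1.3712

Known legs of the cycle: 0.442 × 1.65 = 0.7293
For no arbitrage the full-cycle product must be 1, so the missing rate is 1 / 0.7293 ≈ 1.371178.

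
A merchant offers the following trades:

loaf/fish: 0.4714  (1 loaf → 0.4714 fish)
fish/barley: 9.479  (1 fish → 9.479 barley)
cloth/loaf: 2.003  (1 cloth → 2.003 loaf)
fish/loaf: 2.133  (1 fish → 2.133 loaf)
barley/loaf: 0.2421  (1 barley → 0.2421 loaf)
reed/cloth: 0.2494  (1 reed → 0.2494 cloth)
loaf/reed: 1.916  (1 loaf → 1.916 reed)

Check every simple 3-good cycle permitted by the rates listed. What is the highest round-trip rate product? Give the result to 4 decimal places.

fish→barley→loaf→fish: 9.479 × 0.2421 × 0.4714 = 1.08180
reed→cloth→loaf→reed: 0.2494 × 2.003 × 1.916 = 0.95713
Maximum is fish→barley→loaf→fish at 1.0818; arbitrage exists.

1.0818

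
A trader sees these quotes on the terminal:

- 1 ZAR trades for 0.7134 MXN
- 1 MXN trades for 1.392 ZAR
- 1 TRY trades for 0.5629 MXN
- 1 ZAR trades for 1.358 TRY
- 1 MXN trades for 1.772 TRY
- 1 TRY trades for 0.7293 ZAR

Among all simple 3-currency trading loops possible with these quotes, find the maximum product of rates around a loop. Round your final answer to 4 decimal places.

MXN→ZAR→TRY→MXN: 1.392 × 1.358 × 0.5629 = 1.06407
MXN→TRY→ZAR→MXN: 1.772 × 0.7293 × 0.7134 = 0.92194
Maximum is MXN→ZAR→TRY→MXN at 1.0641; arbitrage exists.

1.0641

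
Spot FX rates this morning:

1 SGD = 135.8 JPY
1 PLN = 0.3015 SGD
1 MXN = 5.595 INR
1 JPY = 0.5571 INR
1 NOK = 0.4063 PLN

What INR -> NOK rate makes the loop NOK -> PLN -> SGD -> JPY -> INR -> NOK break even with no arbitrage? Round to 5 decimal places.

0.10790

Known legs of the cycle: 0.4063 × 0.3015 × 135.8 × 0.5571 = 9.267595440201
For no arbitrage the full-cycle product must be 1, so the missing rate is 1 / 9.267595440201 ≈ 0.1079029.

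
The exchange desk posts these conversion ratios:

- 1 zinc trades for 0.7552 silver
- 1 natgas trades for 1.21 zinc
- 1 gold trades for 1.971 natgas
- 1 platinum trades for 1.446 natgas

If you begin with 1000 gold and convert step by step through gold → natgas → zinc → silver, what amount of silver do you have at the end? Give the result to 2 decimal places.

1801.08

1000 gold × 1.971 = 1971 natgas
1971 natgas × 1.21 = 2384.91 zinc
2384.91 zinc × 0.7552 = 1801.084032 silver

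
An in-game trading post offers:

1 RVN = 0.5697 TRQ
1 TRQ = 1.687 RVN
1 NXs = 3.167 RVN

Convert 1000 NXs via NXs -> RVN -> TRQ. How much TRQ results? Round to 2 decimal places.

1000 NXs × 3.167 = 3167 RVN
3167 RVN × 0.5697 = 1804.2399 TRQ

1804.24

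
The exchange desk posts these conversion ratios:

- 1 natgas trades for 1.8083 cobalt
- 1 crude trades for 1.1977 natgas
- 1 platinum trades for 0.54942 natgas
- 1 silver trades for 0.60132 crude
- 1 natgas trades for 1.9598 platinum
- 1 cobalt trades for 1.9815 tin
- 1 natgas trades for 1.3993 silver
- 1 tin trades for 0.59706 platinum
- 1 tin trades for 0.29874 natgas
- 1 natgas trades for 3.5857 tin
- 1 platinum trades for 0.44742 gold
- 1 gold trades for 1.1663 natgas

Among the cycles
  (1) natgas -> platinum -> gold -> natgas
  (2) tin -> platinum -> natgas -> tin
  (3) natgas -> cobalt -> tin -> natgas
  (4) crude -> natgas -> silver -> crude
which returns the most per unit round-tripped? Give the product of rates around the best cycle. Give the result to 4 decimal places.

(1) 1.9598 × 0.44742 × 1.1663 = 1.02267
(2) 0.59706 × 0.54942 × 3.5857 = 1.17624
(3) 1.8083 × 1.9815 × 0.29874 = 1.07043
(4) 1.1977 × 1.3993 × 0.60132 = 1.00778
Highest is cycle (2) at 1.1762 (>1, arbitrage).

1.1762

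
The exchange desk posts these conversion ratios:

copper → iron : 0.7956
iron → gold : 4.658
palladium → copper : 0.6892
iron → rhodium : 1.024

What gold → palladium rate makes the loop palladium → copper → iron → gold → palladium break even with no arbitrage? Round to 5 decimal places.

Known legs of the cycle: 0.6892 × 0.7956 × 4.658 = 2.55410958816
For no arbitrage the full-cycle product must be 1, so the missing rate is 1 / 2.55410958816 ≈ 0.3915259.

0.39153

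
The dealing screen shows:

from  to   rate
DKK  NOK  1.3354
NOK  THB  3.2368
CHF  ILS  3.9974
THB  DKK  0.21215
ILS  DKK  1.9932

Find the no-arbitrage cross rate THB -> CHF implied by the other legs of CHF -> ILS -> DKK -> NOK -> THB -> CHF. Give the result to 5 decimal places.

0.02904

Known legs of the cycle: 3.9974 × 1.9932 × 1.3354 × 3.2368 = 34.4394116843056896
For no arbitrage the full-cycle product must be 1, so the missing rate is 1 / 34.4394116843056896 ≈ 0.0290365.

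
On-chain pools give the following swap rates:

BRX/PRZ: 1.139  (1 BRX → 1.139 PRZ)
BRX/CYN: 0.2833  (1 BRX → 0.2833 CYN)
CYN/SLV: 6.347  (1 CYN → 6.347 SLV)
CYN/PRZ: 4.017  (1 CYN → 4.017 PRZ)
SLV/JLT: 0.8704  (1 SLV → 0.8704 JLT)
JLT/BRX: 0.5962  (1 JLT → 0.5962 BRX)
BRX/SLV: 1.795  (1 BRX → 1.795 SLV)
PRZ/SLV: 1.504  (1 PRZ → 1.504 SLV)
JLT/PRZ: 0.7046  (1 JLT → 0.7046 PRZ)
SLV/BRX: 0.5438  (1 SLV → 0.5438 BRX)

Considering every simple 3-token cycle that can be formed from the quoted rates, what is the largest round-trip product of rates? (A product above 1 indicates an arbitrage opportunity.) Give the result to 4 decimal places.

0.9778

BRX→CYN→SLV→BRX: 0.2833 × 6.347 × 0.5438 = 0.97781
BRX→PRZ→SLV→BRX: 1.139 × 1.504 × 0.5438 = 0.93156
JLT→BRX→SLV→JLT: 0.5962 × 1.795 × 0.8704 = 0.93148
JLT→PRZ→SLV→JLT: 0.7046 × 1.504 × 0.8704 = 0.92238
Maximum is BRX→CYN→SLV→BRX at 0.9778; no arbitrage — every cycle loses value.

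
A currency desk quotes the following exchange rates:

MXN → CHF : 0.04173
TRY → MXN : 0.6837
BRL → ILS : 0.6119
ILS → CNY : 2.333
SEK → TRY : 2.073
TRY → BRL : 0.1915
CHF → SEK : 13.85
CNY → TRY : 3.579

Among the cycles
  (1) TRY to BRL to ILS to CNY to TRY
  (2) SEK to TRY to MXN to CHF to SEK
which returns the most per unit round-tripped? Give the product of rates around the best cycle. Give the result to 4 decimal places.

(1) 0.1915 × 0.6119 × 2.333 × 3.579 = 0.97842
(2) 2.073 × 0.6837 × 0.04173 × 13.85 = 0.81915
Highest is cycle (1) at 0.9784 (≤1, no arbitrage).

0.9784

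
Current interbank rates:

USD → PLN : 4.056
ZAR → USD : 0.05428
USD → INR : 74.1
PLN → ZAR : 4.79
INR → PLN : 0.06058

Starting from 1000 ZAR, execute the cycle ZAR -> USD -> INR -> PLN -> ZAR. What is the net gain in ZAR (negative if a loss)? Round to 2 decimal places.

167.14

1000 ZAR × 0.05428 = 54.28 USD
54.28 USD × 74.1 = 4022.148 INR
4022.148 INR × 0.06058 = 243.66172584 PLN
243.66172584 PLN × 4.79 = 1167.1396667736 ZAR
Net change: 1167.1396667736 − 1000 = 167.1396667736 ZAR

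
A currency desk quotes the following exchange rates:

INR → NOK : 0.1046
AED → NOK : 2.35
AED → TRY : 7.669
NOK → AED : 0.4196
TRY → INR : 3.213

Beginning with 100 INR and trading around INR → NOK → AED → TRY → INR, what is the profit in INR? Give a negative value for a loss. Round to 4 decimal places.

8.1475

100 INR × 0.1046 = 10.46 NOK
10.46 NOK × 0.4196 = 4.389016 AED
4.389016 AED × 7.669 = 33.659363704 TRY
33.659363704 TRY × 3.213 = 108.147535580952 INR
Net change: 108.147535580952 − 100 = 8.147535580952 INR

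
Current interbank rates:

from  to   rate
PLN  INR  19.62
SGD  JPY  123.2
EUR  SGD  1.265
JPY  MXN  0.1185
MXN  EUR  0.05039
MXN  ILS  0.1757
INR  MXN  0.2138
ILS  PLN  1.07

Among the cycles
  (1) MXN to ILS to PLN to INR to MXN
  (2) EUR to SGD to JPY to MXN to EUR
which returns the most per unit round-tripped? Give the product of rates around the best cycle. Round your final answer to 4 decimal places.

0.9306

(1) 0.1757 × 1.07 × 19.62 × 0.2138 = 0.78861
(2) 1.265 × 123.2 × 0.1185 × 0.05039 = 0.93060
Highest is cycle (2) at 0.9306 (≤1, no arbitrage).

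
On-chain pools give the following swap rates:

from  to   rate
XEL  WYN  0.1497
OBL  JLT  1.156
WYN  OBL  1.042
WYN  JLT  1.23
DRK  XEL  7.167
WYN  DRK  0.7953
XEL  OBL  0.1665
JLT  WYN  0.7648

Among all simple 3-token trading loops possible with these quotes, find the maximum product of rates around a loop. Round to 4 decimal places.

OBL→JLT→WYN→OBL: 1.156 × 0.7648 × 1.042 = 0.92124
XEL→WYN→DRK→XEL: 0.1497 × 0.7953 × 7.167 = 0.85328
Maximum is OBL→JLT→WYN→OBL at 0.9212; no arbitrage — every cycle loses value.

0.9212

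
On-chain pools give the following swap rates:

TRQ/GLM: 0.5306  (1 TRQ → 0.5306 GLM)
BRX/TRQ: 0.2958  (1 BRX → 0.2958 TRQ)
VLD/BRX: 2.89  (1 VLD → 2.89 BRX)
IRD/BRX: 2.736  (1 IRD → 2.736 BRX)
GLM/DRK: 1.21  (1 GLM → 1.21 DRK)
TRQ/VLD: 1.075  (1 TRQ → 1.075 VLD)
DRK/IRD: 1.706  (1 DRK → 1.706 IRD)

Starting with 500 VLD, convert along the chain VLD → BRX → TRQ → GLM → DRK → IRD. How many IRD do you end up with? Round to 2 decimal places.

468.16

500 VLD × 2.89 = 1445 BRX
1445 BRX × 0.2958 = 427.431 TRQ
427.431 TRQ × 0.5306 = 226.7948886 GLM
226.7948886 GLM × 1.21 = 274.421815206 DRK
274.421815206 DRK × 1.706 = 468.163616741436 IRD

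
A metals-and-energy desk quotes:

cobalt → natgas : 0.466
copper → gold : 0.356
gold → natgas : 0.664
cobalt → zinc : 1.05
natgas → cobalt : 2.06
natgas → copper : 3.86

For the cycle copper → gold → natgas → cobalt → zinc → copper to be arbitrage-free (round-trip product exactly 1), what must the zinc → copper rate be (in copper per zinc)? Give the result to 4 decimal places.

Known legs of the cycle: 0.356 × 0.664 × 2.06 × 1.05 = 0.511298592
For no arbitrage the full-cycle product must be 1, so the missing rate is 1 / 0.511298592 ≈ 1.955804.

1.9558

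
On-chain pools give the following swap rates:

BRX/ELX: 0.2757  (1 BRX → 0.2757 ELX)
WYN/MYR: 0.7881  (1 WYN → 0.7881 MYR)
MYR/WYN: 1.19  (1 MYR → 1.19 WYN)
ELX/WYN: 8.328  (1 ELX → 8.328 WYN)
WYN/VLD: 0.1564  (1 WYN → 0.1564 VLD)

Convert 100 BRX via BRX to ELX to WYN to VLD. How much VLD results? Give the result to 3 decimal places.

100 BRX × 0.2757 = 27.57 ELX
27.57 ELX × 8.328 = 229.60296 WYN
229.60296 WYN × 0.1564 = 35.909902944 VLD

35.910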